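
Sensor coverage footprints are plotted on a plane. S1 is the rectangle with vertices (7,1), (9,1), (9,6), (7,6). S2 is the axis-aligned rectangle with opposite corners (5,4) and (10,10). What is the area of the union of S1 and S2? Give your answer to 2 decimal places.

36.00

By inclusion–exclusion:
Individual areas: |S1| = 10, |S2| = 30.
|S1∩S2|: x∈[7,9], y∈[4,6] → 2·2 = 4.
|S1 ∪ S2| = 40 − 4 = 36.00.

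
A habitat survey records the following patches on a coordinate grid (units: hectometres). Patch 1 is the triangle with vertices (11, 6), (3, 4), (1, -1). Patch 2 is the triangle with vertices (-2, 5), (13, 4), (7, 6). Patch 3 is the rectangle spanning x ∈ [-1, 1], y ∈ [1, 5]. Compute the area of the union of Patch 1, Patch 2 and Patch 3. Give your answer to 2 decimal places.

35.17

By inclusion–exclusion:
Individual areas: |Patch 1| = 18, |Patch 2| = 12, |Patch 3| = 8.
|Patch 1∩Patch 2| = 2.5657.
|Patch 1∩Patch 3| = 0.
|Patch 2∩Patch 3| = 0.2667.
|Patch 1∩Patch 2∩Patch 3| = 0.
|Patch 1 ∪ Patch 2 ∪ Patch 3| = 38 − 2.8324 + 0 = 35.17.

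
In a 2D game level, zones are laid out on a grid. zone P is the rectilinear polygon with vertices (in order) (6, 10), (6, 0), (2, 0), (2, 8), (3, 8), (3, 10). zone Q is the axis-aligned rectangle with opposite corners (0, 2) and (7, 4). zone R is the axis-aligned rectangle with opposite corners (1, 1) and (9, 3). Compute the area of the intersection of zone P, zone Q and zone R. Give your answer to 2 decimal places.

4.00

The intersection is the polygon with vertices (2,2), (2,3), (6,3), (6,2).
By the shoelace formula its area is 4.00.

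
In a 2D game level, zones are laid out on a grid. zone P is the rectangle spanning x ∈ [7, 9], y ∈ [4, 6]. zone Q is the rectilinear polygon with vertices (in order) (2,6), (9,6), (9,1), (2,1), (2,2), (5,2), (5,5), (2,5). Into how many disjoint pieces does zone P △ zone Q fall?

1

zone P △ zone Q is a single connected region.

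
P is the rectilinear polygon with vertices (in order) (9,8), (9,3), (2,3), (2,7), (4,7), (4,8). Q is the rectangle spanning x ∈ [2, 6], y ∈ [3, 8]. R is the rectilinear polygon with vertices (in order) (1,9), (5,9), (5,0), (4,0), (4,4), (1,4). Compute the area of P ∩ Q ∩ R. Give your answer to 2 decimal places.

11.00

The intersection is the polygon with vertices (2,7), (4,7), (4,8), (5,8), (5,3), (4,3), (4,4), (2,4).
By the shoelace formula its area is 11.00.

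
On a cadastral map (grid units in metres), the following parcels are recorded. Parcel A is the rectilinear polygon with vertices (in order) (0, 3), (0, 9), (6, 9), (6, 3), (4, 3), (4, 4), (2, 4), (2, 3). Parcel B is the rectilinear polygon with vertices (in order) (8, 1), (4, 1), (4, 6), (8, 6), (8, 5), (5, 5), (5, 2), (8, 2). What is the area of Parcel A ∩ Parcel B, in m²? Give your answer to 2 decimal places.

The intersection is the polygon with vertices (6,5), (5,5), (5,3), (4,3), (4,4), (4,6), (6,6).
By the shoelace formula its area is 4.00.

4.00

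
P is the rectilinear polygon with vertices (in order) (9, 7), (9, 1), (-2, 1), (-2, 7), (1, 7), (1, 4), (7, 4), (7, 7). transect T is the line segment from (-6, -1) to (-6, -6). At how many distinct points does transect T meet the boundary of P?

0

The segment lies entirely outside P and never meets its boundary.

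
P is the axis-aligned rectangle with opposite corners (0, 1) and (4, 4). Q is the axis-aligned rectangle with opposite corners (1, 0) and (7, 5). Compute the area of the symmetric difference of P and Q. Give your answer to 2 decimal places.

24.00

|P∩Q|: x∈[1,4], y∈[1,4] → 3·3 = 9.
|P △ Q| = |P| + |Q| − 2·|P∩Q| = 12 + 30 − 18 = 24.00.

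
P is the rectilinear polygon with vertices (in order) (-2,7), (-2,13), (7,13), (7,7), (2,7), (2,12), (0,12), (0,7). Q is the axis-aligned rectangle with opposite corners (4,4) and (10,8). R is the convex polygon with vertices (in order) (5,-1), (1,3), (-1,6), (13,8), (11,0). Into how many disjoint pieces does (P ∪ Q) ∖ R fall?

(P ∪ Q) ∖ R is a single connected region.

1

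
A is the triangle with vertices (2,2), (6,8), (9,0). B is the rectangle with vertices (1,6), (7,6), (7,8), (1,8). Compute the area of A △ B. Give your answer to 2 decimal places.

|A| = 25, |B| = 12, |A∩B| = 2.0833.
|A △ B| = |A| + |B| − 2·|A∩B| = 25 + 12 − 4.1667 = 32.83.

32.83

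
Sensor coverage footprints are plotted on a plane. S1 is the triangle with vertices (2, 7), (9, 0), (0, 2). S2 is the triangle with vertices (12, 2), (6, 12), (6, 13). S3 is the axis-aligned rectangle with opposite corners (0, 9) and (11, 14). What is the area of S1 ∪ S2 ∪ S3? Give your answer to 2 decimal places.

By inclusion–exclusion:
Individual areas: |S1| = 24.5, |S2| = 3, |S3| = 55.
|S1∩S2| = 0.
|S1∩S3| = 0.
|S2∩S3| = 1.6636.
|S1∩S2∩S3| = 0.
|S1 ∪ S2 ∪ S3| = 82.5 − 1.6636 + 0 = 80.84.

80.84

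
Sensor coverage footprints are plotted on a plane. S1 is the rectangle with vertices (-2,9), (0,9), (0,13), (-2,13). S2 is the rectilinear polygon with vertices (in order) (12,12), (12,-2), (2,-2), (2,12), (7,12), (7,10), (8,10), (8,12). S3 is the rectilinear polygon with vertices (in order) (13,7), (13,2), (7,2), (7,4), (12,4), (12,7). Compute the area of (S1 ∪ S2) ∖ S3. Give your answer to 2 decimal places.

|S1 ∪ S2| = 146.
|(S1 ∪ S2) ∩ S3| = 10.
|(S1 ∪ S2) ∖ S3| = 146 − 10 = 136.00.

136.00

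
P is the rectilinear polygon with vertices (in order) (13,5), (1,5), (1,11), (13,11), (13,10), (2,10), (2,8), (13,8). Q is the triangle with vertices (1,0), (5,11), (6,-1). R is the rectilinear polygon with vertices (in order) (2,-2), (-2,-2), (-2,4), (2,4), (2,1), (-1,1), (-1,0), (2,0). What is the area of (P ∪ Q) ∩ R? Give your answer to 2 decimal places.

|P ∪ Q| = 73.2424.
|(P ∪ Q) ∩ R| = 0.66.

0.66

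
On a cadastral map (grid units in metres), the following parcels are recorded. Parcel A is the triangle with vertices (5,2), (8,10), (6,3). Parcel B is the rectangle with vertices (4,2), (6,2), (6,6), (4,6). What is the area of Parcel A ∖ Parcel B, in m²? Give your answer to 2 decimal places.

|Parcel A| = 2.5, |Parcel A∩Parcel B| = 0.8333.
|Parcel A ∖ Parcel B| = |Parcel A| − |Parcel A∩Parcel B| = 2.5 − 0.8333 = 1.67.

1.67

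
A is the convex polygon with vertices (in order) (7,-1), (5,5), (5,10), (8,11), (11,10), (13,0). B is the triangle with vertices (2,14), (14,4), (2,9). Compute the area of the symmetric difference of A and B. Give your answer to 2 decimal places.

71.95

|A| = 72, |B| = 30, |A∩B| = 15.0271.
|A △ B| = |A| + |B| − 2·|A∩B| = 72 + 30 − 30.0542 = 71.95.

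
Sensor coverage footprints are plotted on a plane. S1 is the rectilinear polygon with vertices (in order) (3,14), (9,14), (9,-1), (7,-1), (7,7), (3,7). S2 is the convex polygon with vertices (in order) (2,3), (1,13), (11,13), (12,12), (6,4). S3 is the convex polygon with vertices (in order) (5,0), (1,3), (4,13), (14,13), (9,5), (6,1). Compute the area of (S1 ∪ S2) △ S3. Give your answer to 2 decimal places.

|S1 ∪ S2| = 93.8333.
|(S1 ∪ S2) ∩ S3| = 67.25.
|(S1 ∪ S2) △ S3| = 93.8333 + 93.5 − 134.5 = 52.83.

52.83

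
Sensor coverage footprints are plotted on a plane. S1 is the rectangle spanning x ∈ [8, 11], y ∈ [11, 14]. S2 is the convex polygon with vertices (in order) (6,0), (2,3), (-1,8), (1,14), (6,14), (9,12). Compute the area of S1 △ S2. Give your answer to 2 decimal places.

|S1| = 9, |S2| = 90.5, |S1∩S2| = 1.2083.
|S1 △ S2| = |S1| + |S2| − 2·|S1∩S2| = 9 + 90.5 − 2.4167 = 97.08.

97.08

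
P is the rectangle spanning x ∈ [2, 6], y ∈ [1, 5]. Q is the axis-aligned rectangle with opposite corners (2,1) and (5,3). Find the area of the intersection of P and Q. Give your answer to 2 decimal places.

6.00

|P∩Q|: x∈[2,5], y∈[1,3] → 3·2 = 6.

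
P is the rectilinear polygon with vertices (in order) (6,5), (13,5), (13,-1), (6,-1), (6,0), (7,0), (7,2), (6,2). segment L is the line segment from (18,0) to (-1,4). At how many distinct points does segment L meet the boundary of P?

The segment meets the boundary at (6,2.526), (13,1.053).

2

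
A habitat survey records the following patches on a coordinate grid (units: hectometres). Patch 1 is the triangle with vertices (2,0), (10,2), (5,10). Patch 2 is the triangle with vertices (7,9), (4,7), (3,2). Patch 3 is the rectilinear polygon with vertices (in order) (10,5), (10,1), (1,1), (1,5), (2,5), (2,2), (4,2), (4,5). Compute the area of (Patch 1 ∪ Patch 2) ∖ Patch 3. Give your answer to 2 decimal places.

16.66

|Patch 1 ∪ Patch 2| = 37.3994.
|(Patch 1 ∪ Patch 2) ∩ Patch 3| = 20.7375.
|(Patch 1 ∪ Patch 2) ∖ Patch 3| = 37.3994 − 20.7375 = 16.66.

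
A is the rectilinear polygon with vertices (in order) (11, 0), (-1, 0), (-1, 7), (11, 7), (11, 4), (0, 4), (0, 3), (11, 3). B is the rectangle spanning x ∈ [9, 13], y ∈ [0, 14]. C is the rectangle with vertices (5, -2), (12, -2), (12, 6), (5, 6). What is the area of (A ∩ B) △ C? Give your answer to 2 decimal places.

48.00

|A ∩ B| = 12.
|(A ∩ B) ∩ C| = 10.
|(A ∩ B) △ C| = 12 + 56 − 20 = 48.00.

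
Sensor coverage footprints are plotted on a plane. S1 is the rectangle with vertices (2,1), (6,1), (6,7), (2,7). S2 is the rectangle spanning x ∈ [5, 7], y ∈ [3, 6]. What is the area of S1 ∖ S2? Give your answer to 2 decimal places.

21.00

|S1∩S2|: x∈[5,6], y∈[3,6] → 1·3 = 3.
|S1| = 24.
|S1 ∖ S2| = |S1| − |S1∩S2| = 24 − 3 = 21.00.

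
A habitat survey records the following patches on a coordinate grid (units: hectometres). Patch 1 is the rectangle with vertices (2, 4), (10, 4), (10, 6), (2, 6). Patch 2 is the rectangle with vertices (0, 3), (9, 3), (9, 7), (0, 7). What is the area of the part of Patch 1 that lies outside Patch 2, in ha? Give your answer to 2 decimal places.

|Patch 1∩Patch 2|: x∈[2,9], y∈[4,6] → 7·2 = 14.
|Patch 1| = 16.
|Patch 1 ∖ Patch 2| = |Patch 1| − |Patch 1∩Patch 2| = 16 − 14 = 2.00.

2.00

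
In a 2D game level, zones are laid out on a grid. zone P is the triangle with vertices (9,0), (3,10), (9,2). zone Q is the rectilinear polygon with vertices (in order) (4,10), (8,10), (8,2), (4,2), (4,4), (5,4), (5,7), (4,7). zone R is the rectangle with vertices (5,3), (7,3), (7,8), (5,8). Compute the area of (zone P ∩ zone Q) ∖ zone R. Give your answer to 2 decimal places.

1.93

|zone P ∩ zone Q| = 3.9333.
|(zone P ∩ zone Q) ∩ zone R| = 2.
|(zone P ∩ zone Q) ∖ zone R| = 3.9333 − 2 = 1.93.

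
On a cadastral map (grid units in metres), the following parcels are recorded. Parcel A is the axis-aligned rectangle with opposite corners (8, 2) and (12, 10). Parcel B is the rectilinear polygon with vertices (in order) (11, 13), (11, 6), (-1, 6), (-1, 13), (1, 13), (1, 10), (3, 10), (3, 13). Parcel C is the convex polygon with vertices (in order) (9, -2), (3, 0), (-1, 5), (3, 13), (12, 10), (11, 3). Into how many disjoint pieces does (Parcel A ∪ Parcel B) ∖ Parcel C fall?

3

(Parcel A ∪ Parcel B) ∖ Parcel C splits into 3 disjoint pieces (area 4.7, area 12, area 10.6667).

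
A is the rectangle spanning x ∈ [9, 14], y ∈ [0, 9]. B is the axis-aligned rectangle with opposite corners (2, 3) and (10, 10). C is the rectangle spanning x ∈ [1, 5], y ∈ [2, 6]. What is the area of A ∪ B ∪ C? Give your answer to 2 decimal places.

102.00

By inclusion–exclusion:
Individual areas: |A| = 45, |B| = 56, |C| = 16.
|A∩B|: x∈[9,10], y∈[3,9] → 1·6 = 6.
|A∩C| = 0 (no overlap).
|B∩C|: x∈[2,5], y∈[3,6] → 3·3 = 9.
|A∩B∩C| = 0.
|A ∪ B ∪ C| = 117 − 15 + 0 = 102.00.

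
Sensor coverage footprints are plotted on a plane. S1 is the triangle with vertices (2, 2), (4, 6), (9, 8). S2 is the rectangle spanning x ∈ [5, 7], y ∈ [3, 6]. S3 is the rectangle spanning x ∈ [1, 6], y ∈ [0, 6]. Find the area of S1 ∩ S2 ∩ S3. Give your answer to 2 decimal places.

1.00

The intersection is the polygon with vertices (5,6), (6,6), (6,5.429), (5,4.571).
By the shoelace formula its area is 1.00.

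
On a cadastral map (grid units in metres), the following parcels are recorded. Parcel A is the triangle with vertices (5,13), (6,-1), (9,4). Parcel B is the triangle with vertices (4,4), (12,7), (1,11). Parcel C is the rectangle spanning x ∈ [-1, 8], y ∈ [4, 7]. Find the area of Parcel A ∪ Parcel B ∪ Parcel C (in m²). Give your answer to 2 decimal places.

By inclusion–exclusion:
Individual areas: |Parcel A| = 23.5, |Parcel B| = 32.5, |Parcel C| = 27.
|Parcel A∩Parcel B| = 8.8565.
|Parcel A∩Parcel C| = 7.2679.
|Parcel B∩Parcel C| = 10.9286.
|Parcel A∩Parcel B∩Parcel C| = 4.7607.
|Parcel A ∪ Parcel B ∪ Parcel C| = 83 − 27.0529 + 4.7607 = 60.71.

60.71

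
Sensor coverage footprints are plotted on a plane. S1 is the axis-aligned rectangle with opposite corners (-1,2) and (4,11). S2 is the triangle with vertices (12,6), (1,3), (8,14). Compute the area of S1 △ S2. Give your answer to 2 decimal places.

|S1| = 45, |S2| = 50, |S1∩S2| = 5.8442.
|S1 △ S2| = |S1| + |S2| − 2·|S1∩S2| = 45 + 50 − 11.6883 = 83.31.

83.31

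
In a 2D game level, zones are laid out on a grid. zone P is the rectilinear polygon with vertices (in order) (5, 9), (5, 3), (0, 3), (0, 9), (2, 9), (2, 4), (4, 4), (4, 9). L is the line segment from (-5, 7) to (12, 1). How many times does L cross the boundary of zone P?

The segment meets the boundary at (5,3.471), (3.5,4), (2,4.529), (0,5.235).

4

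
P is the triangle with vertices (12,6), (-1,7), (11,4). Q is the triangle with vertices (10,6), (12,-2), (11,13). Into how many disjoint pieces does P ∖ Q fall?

2

P ∖ Q splits into 2 disjoint pieces (area 0.262, area 10.8812).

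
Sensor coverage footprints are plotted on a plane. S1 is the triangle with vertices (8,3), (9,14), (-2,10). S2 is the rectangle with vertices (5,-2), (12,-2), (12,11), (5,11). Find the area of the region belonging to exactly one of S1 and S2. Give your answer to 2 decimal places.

101.98

|S1| = 58.5, |S2| = 91, |S1∩S2| = 23.7591.
|S1 △ S2| = |S1| + |S2| − 2·|S1∩S2| = 58.5 + 91 − 47.5182 = 101.98.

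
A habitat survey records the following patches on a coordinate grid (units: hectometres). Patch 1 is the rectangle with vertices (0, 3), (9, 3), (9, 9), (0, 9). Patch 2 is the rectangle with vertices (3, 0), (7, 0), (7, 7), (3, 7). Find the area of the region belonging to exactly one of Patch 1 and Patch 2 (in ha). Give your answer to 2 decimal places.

|Patch 1∩Patch 2|: x∈[3,7], y∈[3,7] → 4·4 = 16.
|Patch 1 △ Patch 2| = |Patch 1| + |Patch 2| − 2·|Patch 1∩Patch 2| = 54 + 28 − 32 = 50.00.

50.00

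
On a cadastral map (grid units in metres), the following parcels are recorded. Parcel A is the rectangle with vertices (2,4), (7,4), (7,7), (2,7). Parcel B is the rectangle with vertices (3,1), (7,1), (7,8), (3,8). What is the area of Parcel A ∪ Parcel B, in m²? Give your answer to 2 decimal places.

31.00

By inclusion–exclusion:
Individual areas: |Parcel A| = 15, |Parcel B| = 28.
|Parcel A∩Parcel B|: x∈[3,7], y∈[4,7] → 4·3 = 12.
|Parcel A ∪ Parcel B| = 43 − 12 = 31.00.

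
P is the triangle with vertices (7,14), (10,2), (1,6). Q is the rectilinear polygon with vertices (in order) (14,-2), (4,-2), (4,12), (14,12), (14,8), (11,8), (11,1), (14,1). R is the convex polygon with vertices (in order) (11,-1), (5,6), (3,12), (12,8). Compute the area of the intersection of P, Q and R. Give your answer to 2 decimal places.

28.74

The intersection is the polygon with vertices (7.462,3.128), (5,6), (4,9), (4,10), (4.875,11.167), (8.062,9.75), (10,2).
By the shoelace formula its area is 28.74.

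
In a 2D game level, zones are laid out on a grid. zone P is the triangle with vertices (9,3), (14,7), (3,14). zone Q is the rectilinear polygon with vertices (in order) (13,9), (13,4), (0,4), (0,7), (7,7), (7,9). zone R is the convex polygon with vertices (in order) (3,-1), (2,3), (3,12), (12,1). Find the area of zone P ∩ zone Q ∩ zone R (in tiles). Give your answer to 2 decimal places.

The intersection is the polygon with vertices (8.454,4), (6.818,7), (7,7), (7,7.111), (9.546,4).
By the shoelace formula its area is 2.05.

2.05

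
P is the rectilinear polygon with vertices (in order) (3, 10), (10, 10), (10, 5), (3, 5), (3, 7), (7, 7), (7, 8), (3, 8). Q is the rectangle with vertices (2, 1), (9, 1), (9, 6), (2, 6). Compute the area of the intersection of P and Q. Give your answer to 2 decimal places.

6.00

The intersection is the polygon with vertices (3,5), (3,6), (9,6), (9,5).
By the shoelace formula its area is 6.00.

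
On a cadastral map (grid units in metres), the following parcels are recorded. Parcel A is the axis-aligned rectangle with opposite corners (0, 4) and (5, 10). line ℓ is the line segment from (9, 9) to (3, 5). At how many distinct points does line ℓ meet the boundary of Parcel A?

1

The segment meets the boundary at (5,6.333).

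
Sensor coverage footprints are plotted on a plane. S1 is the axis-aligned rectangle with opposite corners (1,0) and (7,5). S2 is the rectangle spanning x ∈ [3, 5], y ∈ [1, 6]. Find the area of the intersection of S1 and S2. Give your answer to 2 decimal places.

8.00

|S1∩S2|: x∈[3,5], y∈[1,5] → 2·4 = 8.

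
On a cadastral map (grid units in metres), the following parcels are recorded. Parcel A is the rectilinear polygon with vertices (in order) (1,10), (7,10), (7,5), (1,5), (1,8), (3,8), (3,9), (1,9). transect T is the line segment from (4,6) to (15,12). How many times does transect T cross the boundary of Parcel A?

The segment meets the boundary at (7,7.636).

1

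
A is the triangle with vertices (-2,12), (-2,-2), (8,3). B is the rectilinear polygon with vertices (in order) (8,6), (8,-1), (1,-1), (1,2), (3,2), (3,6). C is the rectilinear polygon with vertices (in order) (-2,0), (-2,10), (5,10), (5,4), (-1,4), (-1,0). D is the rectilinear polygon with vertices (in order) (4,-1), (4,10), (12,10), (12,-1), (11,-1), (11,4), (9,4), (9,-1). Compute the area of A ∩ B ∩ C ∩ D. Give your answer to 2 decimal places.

1.95

The intersection is the polygon with vertices (4.667,6), (5,5.7), (5,4), (4,4), (4,6).
By the shoelace formula its area is 1.95.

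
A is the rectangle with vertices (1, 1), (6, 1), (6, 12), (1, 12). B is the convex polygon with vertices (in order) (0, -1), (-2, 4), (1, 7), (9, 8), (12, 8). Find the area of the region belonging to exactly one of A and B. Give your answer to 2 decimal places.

|A| = 55, |B| = 55.5, |A∩B| = 27.3958.
|A △ B| = |A| + |B| − 2·|A∩B| = 55 + 55.5 − 54.7917 = 55.71.

55.71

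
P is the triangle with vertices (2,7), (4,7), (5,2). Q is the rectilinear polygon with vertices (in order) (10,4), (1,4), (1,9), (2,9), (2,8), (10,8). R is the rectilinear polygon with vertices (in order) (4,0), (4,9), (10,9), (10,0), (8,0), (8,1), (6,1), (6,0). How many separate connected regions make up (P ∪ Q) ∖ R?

1

(P ∪ Q) ∖ R is a single connected region.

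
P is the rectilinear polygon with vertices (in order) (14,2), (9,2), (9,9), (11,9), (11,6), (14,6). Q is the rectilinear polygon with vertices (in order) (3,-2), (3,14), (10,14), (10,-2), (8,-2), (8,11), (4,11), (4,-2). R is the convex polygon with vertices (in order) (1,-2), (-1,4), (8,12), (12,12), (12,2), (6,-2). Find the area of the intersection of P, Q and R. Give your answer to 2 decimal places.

7.00

The intersection is the polygon with vertices (9,9), (10,9), (10,2), (9,2).
By the shoelace formula its area is 7.00.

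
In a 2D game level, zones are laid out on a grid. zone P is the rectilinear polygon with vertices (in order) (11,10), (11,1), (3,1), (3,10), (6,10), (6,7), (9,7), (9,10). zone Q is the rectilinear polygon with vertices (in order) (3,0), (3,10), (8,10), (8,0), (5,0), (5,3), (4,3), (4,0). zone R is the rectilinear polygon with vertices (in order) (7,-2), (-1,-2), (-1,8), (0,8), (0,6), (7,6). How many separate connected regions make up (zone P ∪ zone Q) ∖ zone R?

1

(zone P ∪ zone Q) ∖ zone R is a single connected region.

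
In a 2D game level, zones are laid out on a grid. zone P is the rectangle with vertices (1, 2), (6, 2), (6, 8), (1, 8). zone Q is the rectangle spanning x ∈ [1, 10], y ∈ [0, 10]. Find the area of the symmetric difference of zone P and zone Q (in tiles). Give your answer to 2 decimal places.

|zone P∩zone Q|: x∈[1,6], y∈[2,8] → 5·6 = 30.
|zone P △ zone Q| = |zone P| + |zone Q| − 2·|zone P∩zone Q| = 30 + 90 − 60 = 60.00.

60.00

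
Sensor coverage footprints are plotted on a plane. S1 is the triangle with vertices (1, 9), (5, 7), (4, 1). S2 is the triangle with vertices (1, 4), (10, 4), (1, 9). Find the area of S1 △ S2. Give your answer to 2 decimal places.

15.26

|S1| = 13, |S2| = 22.5, |S1∩S2| = 10.1218.
|S1 △ S2| = |S1| + |S2| − 2·|S1∩S2| = 13 + 22.5 − 20.2436 = 15.26.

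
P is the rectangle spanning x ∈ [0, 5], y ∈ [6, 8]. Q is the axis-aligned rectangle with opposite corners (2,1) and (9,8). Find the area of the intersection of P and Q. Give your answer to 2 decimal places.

6.00

|P∩Q|: x∈[2,5], y∈[6,8] → 3·2 = 6.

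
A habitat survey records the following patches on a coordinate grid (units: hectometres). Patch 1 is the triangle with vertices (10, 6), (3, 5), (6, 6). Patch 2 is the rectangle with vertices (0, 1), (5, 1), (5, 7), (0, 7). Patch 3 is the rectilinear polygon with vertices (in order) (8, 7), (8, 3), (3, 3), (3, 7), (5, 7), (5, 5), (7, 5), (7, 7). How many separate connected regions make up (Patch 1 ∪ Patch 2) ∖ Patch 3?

(Patch 1 ∪ Patch 2) ∖ Patch 3 splits into 3 disjoint pieces (area 22, area 0.9762, area 0.2857).

3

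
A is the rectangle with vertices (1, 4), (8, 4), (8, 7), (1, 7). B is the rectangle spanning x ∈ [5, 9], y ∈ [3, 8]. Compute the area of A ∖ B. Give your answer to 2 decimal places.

12.00

|A∩B|: x∈[5,8], y∈[4,7] → 3·3 = 9.
|A| = 21.
|A ∖ B| = |A| − |A∩B| = 21 − 9 = 12.00.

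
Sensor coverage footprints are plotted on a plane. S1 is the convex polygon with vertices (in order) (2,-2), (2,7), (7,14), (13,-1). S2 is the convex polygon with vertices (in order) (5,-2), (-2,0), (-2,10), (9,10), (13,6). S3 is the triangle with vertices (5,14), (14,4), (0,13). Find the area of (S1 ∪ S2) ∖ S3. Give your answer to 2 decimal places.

|S1 ∪ S2| = 162.8397.
|(S1 ∪ S2) ∩ S3| = 17.2852.
|(S1 ∪ S2) ∖ S3| = 162.8397 − 17.2852 = 145.55.

145.55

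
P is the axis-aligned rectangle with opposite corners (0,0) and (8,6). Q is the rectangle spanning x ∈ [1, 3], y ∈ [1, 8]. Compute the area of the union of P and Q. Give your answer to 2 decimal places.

By inclusion–exclusion:
Individual areas: |P| = 48, |Q| = 14.
|P∩Q|: x∈[1,3], y∈[1,6] → 2·5 = 10.
|P ∪ Q| = 62 − 10 = 52.00.

52.00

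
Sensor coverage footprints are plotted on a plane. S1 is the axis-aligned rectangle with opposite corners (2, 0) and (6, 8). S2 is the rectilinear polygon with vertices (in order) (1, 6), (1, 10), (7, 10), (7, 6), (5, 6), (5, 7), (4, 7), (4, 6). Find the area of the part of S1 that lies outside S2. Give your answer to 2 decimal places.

|S1| = 32, |S1∩S2| = 7.
|S1 ∖ S2| = |S1| − |S1∩S2| = 32 − 7 = 25.00.

25.00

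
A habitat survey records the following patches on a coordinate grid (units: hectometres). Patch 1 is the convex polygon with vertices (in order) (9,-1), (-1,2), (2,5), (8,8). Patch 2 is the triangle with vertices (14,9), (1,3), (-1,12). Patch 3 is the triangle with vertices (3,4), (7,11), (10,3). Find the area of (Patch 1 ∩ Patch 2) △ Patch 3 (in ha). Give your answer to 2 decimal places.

22.70

|Patch 1 ∩ Patch 2| = 11.4486.
|(Patch 1 ∩ Patch 2) ∩ Patch 3| = 7.6259.
|(Patch 1 ∩ Patch 2) △ Patch 3| = 11.4486 + 26.5 − 15.2518 = 22.70.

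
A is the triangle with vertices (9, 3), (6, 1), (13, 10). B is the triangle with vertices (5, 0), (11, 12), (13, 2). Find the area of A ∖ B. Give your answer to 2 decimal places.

|A| = 6.5, |A∩B| = 6.1498.
|A ∖ B| = |A| − |A∩B| = 6.5 − 6.1498 = 0.35.

0.35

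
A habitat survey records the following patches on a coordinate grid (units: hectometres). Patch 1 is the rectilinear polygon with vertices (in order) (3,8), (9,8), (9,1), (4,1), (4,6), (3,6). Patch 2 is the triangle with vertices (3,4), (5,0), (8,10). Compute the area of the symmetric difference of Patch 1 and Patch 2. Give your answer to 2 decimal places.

|Patch 1| = 37, |Patch 2| = 16, |Patch 1∩Patch 2| = 12.9333.
|Patch 1 △ Patch 2| = |Patch 1| + |Patch 2| − 2·|Patch 1∩Patch 2| = 37 + 16 − 25.8667 = 27.13.

27.13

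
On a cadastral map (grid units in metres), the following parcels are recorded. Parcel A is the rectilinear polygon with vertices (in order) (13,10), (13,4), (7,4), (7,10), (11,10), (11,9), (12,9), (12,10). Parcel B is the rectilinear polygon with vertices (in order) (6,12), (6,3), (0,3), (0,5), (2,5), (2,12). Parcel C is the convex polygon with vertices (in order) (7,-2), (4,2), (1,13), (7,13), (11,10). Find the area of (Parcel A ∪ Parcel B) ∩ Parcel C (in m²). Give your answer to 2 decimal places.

48.53

|Parcel A ∪ Parcel B| = 75.
|(Parcel A ∪ Parcel B) ∩ Parcel C| = 48.53.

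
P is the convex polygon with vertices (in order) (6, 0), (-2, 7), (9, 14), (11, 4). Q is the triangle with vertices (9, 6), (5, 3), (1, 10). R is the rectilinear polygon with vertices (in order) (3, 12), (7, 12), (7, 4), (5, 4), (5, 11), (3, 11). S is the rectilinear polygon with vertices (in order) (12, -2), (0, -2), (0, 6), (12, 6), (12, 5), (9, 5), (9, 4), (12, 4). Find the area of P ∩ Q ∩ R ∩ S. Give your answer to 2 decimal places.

The intersection is the polygon with vertices (7,4.5), (6.333,4), (5,4), (5,6), (7,6).
By the shoelace formula its area is 3.83.

3.83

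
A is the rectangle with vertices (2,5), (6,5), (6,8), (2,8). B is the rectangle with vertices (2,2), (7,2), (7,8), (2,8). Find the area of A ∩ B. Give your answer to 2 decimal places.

12.00

|A∩B|: x∈[2,6], y∈[5,8] → 4·3 = 12.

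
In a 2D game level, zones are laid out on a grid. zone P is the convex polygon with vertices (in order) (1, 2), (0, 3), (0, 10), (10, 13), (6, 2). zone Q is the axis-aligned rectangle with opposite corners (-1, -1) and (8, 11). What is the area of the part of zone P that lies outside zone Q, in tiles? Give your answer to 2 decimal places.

8.17

|zone P| = 72.5, |zone P∩zone Q| = 64.3333.
|zone P ∖ zone Q| = |zone P| − |zone P∩zone Q| = 72.5 − 64.3333 = 8.17.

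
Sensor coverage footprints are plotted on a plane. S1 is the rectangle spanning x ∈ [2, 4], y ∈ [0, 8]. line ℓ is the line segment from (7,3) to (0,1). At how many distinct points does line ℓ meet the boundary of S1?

2

The segment meets the boundary at (2,1.571), (4,2.143).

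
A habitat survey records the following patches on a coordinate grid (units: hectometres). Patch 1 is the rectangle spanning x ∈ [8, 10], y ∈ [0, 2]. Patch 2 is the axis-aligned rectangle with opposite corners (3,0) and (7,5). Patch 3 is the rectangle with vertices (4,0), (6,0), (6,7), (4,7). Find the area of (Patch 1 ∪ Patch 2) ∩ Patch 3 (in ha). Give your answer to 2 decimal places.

The region (Patch 1 ∪ Patch 2) ∩ Patch 3 is the polygon with vertices (6,5), (6,0), (4,0), (4,5).
By the shoelace formula its area is 10.00.

10.00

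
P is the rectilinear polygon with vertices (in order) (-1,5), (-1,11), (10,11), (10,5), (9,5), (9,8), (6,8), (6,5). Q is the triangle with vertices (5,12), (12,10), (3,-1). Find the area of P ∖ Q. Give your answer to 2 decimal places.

|P| = 57, |P∩Q| = 22.4264.
|P ∖ Q| = |P| − |P∩Q| = 57 − 22.4264 = 34.57.

34.57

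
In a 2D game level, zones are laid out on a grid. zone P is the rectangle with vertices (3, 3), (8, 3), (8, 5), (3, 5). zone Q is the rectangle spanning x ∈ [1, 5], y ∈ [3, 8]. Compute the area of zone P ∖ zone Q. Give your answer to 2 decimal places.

6.00

|zone P∩zone Q|: x∈[3,5], y∈[3,5] → 2·2 = 4.
|zone P| = 10.
|zone P ∖ zone Q| = |zone P| − |zone P∩zone Q| = 10 − 4 = 6.00.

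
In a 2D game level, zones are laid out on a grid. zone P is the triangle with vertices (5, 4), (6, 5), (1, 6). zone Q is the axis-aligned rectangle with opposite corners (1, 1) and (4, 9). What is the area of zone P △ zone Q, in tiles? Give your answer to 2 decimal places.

|zone P| = 3, |zone Q| = 24, |zone P∩zone Q| = 1.35.
|zone P △ zone Q| = |zone P| + |zone Q| − 2·|zone P∩zone Q| = 3 + 24 − 2.7 = 24.30.

24.30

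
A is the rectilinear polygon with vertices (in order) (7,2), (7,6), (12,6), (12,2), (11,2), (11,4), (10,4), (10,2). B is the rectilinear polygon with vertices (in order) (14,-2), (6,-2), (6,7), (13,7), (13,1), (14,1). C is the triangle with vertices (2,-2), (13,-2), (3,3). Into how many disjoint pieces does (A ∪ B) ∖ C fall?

1

(A ∪ B) ∖ C is a single connected region.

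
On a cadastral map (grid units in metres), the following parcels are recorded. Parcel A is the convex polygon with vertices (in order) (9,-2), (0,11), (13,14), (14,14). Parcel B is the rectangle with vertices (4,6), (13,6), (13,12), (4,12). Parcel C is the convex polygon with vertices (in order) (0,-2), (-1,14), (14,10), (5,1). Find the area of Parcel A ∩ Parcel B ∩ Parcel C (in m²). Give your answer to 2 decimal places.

43.16

The intersection is the polygon with vertices (6.5,12), (12.846,10.308), (12.182,8.182), (10,6), (4,6), (4,11.923), (4.333,12).
By the shoelace formula its area is 43.16.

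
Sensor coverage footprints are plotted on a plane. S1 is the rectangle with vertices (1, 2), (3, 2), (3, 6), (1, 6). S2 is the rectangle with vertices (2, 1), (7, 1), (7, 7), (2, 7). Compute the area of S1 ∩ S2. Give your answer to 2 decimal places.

|S1∩S2|: x∈[2,3], y∈[2,6] → 1·4 = 4.

4.00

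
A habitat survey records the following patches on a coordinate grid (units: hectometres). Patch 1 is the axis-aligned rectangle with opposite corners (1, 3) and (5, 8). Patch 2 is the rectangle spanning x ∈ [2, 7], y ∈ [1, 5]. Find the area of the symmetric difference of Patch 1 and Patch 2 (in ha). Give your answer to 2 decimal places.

28.00

|Patch 1∩Patch 2|: x∈[2,5], y∈[3,5] → 3·2 = 6.
|Patch 1 △ Patch 2| = |Patch 1| + |Patch 2| − 2·|Patch 1∩Patch 2| = 20 + 20 − 12 = 28.00.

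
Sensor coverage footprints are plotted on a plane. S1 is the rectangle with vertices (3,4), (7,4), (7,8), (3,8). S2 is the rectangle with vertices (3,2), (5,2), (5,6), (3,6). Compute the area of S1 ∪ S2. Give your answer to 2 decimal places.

20.00

By inclusion–exclusion:
Individual areas: |S1| = 16, |S2| = 8.
|S1∩S2|: x∈[3,5], y∈[4,6] → 2·2 = 4.
|S1 ∪ S2| = 24 − 4 = 20.00.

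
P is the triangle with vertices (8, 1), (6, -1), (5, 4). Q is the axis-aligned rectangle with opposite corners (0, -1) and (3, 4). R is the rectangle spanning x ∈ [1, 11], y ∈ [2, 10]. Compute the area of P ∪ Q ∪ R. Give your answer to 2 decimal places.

By inclusion–exclusion:
Individual areas: |P| = 6, |Q| = 15, |R| = 80.
|P∩Q| = 0.
|P∩R| = 1.6.
|Q∩R|: x∈[1,3], y∈[2,4] → 2·2 = 4.
|P∩Q∩R| = 0.
|P ∪ Q ∪ R| = 101 − 5.6 + 0 = 95.40.

95.40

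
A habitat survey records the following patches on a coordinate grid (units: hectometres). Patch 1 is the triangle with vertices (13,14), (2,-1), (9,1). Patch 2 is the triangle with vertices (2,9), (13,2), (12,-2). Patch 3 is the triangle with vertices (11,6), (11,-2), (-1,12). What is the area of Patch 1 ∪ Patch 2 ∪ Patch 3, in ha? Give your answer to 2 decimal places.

78.89

By inclusion–exclusion:
Individual areas: |Patch 1| = 41.5, |Patch 2| = 25.5, |Patch 3| = 48.
|Patch 1∩Patch 2| = 8.2612.
|Patch 1∩Patch 3| = 17.3325.
|Patch 2∩Patch 3| = 18.7773.
|Patch 1∩Patch 2∩Patch 3| = 8.2612.
|Patch 1 ∪ Patch 2 ∪ Patch 3| = 115 − 44.3709 + 8.2612 = 78.89.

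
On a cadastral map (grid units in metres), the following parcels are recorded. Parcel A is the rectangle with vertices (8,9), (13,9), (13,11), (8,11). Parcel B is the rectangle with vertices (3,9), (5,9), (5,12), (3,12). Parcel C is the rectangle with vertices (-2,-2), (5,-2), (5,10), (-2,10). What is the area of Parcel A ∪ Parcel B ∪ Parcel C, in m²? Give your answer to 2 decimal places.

By inclusion–exclusion:
Individual areas: |Parcel A| = 10, |Parcel B| = 6, |Parcel C| = 84.
|Parcel A∩Parcel B| = 0 (no overlap).
|Parcel A∩Parcel C| = 0 (no overlap).
|Parcel B∩Parcel C|: x∈[3,5], y∈[9,10] → 2·1 = 2.
|Parcel A∩Parcel B∩Parcel C| = 0.
|Parcel A ∪ Parcel B ∪ Parcel C| = 100 − 2 + 0 = 98.00.

98.00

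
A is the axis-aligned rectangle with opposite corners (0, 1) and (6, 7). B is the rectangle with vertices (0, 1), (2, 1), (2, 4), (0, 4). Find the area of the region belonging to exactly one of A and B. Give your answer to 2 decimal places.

|A∩B|: x∈[0,2], y∈[1,4] → 2·3 = 6.
|A △ B| = |A| + |B| − 2·|A∩B| = 36 + 6 − 12 = 30.00.

30.00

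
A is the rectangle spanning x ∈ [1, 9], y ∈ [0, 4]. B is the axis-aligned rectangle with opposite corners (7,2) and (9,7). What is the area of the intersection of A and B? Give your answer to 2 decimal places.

|A∩B|: x∈[7,9], y∈[2,4] → 2·2 = 4.

4.00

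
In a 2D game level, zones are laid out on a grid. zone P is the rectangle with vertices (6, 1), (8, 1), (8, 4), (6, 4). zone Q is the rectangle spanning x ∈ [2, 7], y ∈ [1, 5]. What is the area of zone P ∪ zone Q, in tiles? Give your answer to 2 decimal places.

23.00

By inclusion–exclusion:
Individual areas: |zone P| = 6, |zone Q| = 20.
|zone P∩zone Q|: x∈[6,7], y∈[1,4] → 1·3 = 3.
|zone P ∪ zone Q| = 26 − 3 = 23.00.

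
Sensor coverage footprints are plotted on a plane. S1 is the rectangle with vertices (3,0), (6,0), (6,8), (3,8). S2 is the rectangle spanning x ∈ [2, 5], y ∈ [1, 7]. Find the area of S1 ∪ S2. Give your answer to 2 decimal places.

By inclusion–exclusion:
Individual areas: |S1| = 24, |S2| = 18.
|S1∩S2|: x∈[3,5], y∈[1,7] → 2·6 = 12.
|S1 ∪ S2| = 42 − 12 = 30.00.

30.00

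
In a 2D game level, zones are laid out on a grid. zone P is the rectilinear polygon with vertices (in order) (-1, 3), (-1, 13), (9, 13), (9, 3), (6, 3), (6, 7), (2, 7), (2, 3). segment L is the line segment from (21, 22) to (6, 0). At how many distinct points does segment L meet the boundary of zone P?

The segment meets the boundary at (9,4.4), (8.045,3).

2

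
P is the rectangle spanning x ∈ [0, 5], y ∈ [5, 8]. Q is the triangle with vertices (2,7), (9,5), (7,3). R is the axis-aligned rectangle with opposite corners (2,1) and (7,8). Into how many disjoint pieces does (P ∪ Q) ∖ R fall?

2

(P ∪ Q) ∖ R splits into 2 disjoint pieces (area 6, area 2.5714).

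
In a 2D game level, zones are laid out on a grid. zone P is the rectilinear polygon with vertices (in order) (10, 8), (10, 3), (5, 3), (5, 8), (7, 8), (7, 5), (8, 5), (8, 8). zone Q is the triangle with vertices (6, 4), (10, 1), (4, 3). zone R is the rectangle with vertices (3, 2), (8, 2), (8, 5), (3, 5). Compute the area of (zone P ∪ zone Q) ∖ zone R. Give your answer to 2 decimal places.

17.00

|zone P ∪ zone Q| = 25.5833.
|(zone P ∪ zone Q) ∩ zone R| = 8.5833.
|(zone P ∪ zone Q) ∖ zone R| = 25.5833 − 8.5833 = 17.00.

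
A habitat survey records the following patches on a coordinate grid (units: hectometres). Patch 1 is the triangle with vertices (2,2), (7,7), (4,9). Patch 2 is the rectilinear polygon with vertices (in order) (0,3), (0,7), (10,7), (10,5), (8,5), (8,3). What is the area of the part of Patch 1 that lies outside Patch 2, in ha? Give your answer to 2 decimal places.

|Patch 1| = 12.5, |Patch 1∩Patch 2| = 8.5714.
|Patch 1 ∖ Patch 2| = |Patch 1| − |Patch 1∩Patch 2| = 12.5 − 8.5714 = 3.93.

3.93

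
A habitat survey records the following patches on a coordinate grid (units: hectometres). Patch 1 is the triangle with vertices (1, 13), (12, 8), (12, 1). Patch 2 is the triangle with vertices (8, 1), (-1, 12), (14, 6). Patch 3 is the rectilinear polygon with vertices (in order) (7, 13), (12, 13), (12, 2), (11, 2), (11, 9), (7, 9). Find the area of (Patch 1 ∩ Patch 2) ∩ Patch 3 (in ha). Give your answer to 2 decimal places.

The region (Patch 1 ∩ Patch 2) ∩ Patch 3 is the polygon with vertices (11,3.5), (11,7.2), (12,6.8), (12,4.333).
By the shoelace formula its area is 3.08.

3.08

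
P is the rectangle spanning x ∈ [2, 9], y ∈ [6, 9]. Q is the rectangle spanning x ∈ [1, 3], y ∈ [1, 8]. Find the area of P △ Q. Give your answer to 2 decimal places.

31.00

|P∩Q|: x∈[2,3], y∈[6,8] → 1·2 = 2.
|P △ Q| = |P| + |Q| − 2·|P∩Q| = 21 + 14 − 4 = 31.00.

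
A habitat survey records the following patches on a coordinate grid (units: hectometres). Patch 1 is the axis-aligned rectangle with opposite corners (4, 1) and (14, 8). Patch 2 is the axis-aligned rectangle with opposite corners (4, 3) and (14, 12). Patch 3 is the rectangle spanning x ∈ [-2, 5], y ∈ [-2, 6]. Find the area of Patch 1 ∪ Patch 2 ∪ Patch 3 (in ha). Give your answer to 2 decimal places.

By inclusion–exclusion:
Individual areas: |Patch 1| = 70, |Patch 2| = 90, |Patch 3| = 56.
|Patch 1∩Patch 2|: x∈[4,14], y∈[3,8] → 10·5 = 50.
|Patch 1∩Patch 3|: x∈[4,5], y∈[1,6] → 1·5 = 5.
|Patch 2∩Patch 3|: x∈[4,5], y∈[3,6] → 1·3 = 3.
|Patch 1∩Patch 2∩Patch 3| = 3.
|Patch 1 ∪ Patch 2 ∪ Patch 3| = 216 − 58 + 3 = 161.00.

161.00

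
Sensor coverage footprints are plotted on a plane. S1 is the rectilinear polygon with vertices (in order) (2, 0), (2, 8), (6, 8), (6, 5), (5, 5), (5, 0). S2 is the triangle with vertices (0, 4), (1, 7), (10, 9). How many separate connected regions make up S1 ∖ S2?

2

S1 ∖ S2 splits into 2 disjoint pieces (area 19, area 1.3611).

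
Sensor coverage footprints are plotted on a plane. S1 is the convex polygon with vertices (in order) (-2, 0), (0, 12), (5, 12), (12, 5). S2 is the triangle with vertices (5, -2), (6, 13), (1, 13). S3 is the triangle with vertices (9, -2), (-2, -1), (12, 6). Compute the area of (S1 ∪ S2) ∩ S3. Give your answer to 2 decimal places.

6.14

The region (S1 ∪ S2) ∩ S3 is the polygon with vertices (11.727,5.273), (11.567,4.845), (5.307,2.61), (5.024,-1.639), (4.901,-1.627), (3.941,1.971), (11.333,5.667).
By the shoelace formula its area is 6.14.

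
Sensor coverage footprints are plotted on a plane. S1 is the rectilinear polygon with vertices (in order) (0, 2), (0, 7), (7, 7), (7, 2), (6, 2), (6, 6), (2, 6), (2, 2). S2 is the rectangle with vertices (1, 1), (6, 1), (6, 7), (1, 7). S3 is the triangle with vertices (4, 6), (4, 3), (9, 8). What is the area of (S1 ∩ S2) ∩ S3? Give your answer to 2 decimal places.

|S1 ∩ S2| = 9.
|(S1 ∩ S2) ∩ S3| = 0.80.

0.80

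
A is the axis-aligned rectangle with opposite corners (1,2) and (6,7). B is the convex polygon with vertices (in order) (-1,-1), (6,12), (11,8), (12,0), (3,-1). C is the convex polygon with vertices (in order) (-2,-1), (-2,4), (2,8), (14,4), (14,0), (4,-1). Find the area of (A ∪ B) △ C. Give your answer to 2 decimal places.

|A ∪ B| = 105.9451.
|(A ∪ B) ∩ C| = 78.032.
|(A ∪ B) △ C| = 105.9451 + 107 − 156.064 = 56.88.

56.88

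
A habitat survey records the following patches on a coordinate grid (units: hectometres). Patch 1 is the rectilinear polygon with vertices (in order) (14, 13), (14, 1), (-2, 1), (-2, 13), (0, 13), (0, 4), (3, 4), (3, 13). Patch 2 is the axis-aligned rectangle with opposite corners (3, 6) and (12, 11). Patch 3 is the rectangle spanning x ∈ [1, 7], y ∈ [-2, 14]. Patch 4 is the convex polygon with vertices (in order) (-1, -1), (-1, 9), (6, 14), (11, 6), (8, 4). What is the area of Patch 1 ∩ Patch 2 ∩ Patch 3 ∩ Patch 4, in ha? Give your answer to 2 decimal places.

The intersection is the polygon with vertices (7,6), (3,6), (3,11), (7,11).
By the shoelace formula its area is 20.00.

20.00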